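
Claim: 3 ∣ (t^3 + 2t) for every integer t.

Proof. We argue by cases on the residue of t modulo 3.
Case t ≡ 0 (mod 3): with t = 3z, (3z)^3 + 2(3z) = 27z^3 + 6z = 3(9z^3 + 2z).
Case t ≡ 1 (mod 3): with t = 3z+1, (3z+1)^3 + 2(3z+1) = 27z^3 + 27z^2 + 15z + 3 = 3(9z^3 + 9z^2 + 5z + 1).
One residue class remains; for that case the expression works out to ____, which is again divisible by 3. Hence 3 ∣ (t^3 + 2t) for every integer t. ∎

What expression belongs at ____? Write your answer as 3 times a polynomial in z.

Only t ≡ 2 (mod 3) is unaccounted for. Put t = 3z+2:
(3z+2)^3 + 2(3z+2) expands to 27z^3 + 54z^2 + 42z + 12,
and factoring out 3 leaves 3(9z^3 + 18z^2 + 14z + 4).

3(9z^3 + 18z^2 + 14z + 4)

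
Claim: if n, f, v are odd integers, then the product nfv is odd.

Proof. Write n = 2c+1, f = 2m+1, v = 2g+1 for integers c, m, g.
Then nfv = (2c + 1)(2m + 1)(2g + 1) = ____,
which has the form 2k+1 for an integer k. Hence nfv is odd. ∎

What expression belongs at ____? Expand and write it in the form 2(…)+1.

Expanding: (2c + 1)(2m + 1)(2g + 1) = 8cgm + 4cg + 4cm + 2c + 4gm + 2g + 2m + 1.
Every term except the constant is even, so this is 2(4cgm + 2cg + 2cm + c + 2gm + g + m) + 1,
and 4cgm + 2cg + 2cm + c + 2gm + g + m ∈ ℤ gives the required form.

2(4cgm + 2cg + 2cm + c + 2gm + g + m) + 1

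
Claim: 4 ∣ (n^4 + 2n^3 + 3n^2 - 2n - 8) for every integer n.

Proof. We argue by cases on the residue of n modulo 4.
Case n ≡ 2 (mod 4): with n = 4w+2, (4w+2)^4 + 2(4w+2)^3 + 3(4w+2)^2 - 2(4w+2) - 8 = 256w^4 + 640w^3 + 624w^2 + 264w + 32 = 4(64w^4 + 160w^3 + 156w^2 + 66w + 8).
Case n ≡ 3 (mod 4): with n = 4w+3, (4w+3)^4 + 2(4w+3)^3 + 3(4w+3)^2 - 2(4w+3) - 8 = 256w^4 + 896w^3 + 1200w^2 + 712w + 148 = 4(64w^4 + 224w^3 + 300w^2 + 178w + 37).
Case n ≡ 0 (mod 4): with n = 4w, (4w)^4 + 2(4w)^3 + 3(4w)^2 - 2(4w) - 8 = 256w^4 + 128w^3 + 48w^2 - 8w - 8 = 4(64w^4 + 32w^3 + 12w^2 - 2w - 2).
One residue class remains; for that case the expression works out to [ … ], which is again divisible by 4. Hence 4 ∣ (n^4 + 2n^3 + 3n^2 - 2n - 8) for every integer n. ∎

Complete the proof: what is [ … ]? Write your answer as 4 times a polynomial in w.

4(64w^4 + 96w^3 + 60w^2 + 14w - 1)

Only n ≡ 1 (mod 4) is unaccounted for. Put n = 4w+1:
(4w+1)^4 + 2(4w+1)^3 + 3(4w+1)^2 - 2(4w+1) - 8 expands to 256w^4 + 384w^3 + 240w^2 + 56w - 4,
and factoring out 4 leaves 4(64w^4 + 96w^3 + 60w^2 + 14w - 1).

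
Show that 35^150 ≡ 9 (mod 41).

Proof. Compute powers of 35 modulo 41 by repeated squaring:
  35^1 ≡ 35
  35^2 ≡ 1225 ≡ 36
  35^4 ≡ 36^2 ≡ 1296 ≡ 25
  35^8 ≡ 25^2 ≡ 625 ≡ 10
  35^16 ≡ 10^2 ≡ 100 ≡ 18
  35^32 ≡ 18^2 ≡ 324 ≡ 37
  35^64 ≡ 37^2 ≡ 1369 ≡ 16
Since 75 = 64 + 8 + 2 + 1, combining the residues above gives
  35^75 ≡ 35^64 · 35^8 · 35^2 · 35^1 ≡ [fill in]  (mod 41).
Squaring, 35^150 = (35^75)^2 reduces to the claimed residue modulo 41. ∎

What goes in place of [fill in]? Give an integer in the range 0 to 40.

3

35^64 · 35^8 · 35^2 · 35^1 ≡ 16 · 10 · 36 · 35 = 201600.
201600 mod 41 = 3, so 35^75 ≡ 3 (mod 41).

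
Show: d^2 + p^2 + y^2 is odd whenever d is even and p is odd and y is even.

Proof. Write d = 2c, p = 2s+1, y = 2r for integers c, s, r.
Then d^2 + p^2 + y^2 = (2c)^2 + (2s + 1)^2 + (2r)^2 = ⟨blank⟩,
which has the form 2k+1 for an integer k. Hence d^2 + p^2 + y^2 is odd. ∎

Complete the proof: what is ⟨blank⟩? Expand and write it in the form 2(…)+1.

Expanding: (2c)^2 + (2s + 1)^2 + (2r)^2 = 4c^2 + 4r^2 + 4s^2 + 4s + 1.
Every term except the constant is even, so this is 2(2c^2 + 2r^2 + 2s^2 + 2s) + 1,
and 2c^2 + 2r^2 + 2s^2 + 2s ∈ ℤ gives the required form.

2(2c^2 + 2r^2 + 2s^2 + 2s) + 1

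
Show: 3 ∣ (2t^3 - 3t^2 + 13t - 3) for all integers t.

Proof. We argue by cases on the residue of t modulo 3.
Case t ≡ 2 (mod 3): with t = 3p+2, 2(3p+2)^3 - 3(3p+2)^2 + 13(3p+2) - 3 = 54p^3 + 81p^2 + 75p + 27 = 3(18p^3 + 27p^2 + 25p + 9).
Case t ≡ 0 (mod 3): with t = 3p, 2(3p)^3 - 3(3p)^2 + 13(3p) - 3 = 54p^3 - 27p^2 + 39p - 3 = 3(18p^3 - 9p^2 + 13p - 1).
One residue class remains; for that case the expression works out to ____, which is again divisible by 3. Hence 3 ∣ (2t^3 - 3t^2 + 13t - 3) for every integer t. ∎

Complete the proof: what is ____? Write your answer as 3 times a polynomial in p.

3(18p^3 + 9p^2 + 13p + 3)

The residues treated are {2, 0}, so the missing case is t ≡ 1 (mod 3); write t = 3p+1.
Then 2(3p+1)^3 - 3(3p+1)^2 + 13(3p+1) - 3 = 54p^3 + 27p^2 + 39p + 9 = 3(18p^3 + 9p^2 + 13p + 3).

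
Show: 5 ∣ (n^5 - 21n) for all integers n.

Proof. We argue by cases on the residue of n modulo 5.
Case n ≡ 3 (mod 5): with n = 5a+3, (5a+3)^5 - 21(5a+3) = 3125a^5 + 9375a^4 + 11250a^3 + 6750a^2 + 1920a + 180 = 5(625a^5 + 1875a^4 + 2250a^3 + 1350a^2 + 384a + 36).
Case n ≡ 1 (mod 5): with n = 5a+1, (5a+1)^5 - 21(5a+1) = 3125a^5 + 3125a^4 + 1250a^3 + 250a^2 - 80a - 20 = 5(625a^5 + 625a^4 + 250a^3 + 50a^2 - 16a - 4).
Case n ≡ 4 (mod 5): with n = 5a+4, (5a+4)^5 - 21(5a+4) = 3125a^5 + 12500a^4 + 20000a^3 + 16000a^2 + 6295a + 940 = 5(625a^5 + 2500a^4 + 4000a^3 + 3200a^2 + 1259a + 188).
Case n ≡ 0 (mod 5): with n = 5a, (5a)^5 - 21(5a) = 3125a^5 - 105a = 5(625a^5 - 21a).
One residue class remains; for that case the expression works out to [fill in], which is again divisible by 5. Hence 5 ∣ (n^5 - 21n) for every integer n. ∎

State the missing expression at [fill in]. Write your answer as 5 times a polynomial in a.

Only n ≡ 2 (mod 5) is unaccounted for. Put n = 5a+2:
(5a+2)^5 - 21(5a+2) expands to 3125a^5 + 6250a^4 + 5000a^3 + 2000a^2 + 295a - 10,
and factoring out 5 leaves 5(625a^5 + 1250a^4 + 1000a^3 + 400a^2 + 59a - 2).

5(625a^5 + 1250a^4 + 1000a^3 + 400a^2 + 59a - 2)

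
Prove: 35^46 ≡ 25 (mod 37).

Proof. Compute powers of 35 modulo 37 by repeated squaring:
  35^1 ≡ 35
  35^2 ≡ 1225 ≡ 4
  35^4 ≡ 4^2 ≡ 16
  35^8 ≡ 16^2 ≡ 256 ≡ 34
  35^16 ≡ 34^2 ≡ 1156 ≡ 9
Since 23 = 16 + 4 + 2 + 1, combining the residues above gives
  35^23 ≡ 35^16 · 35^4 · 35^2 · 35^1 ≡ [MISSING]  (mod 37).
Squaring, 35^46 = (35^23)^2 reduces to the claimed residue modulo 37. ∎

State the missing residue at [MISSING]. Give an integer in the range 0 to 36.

35^16 · 35^4 · 35^2 · 35^1 ≡ 9 · 16 · 4 · 35 = 20160.
20160 mod 37 = 32, so 35^23 ≡ 32 (mod 37).

32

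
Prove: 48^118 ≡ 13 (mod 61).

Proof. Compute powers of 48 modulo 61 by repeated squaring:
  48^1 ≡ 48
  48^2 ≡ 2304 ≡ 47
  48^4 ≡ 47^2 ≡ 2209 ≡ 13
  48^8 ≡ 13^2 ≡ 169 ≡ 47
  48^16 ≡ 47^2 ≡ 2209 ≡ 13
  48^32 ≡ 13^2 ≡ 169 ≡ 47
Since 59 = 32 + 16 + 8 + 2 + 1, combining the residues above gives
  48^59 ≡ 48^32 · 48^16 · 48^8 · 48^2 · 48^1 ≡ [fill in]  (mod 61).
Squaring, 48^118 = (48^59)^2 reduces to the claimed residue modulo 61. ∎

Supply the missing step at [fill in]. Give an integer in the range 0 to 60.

14

48^32 · 48^16 · 48^8 · 48^2 · 48^1 ≡ 47 · 13 · 47 · 47 · 48 = 64785552.
64785552 mod 61 = 14, so 48^59 ≡ 14 (mod 61).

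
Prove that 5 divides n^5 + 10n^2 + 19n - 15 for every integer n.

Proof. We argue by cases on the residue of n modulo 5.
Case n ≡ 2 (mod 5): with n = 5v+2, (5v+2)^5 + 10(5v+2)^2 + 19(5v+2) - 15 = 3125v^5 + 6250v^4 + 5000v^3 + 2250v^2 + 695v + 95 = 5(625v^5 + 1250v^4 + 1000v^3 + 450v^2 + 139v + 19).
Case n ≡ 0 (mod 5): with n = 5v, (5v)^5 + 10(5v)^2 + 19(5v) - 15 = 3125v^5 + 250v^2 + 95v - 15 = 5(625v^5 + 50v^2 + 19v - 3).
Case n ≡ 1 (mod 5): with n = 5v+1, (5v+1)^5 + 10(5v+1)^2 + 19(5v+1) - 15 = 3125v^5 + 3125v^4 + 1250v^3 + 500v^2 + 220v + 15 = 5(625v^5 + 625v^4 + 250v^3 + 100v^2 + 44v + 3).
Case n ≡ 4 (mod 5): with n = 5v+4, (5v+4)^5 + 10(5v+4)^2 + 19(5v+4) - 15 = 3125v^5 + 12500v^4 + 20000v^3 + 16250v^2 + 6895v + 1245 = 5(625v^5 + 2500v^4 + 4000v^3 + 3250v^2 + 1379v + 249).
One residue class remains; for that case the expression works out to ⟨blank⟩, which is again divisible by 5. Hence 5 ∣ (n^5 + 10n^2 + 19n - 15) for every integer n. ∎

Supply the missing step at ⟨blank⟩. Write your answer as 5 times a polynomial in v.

5(625v^5 + 1875v^4 + 2250v^3 + 1400v^2 + 484v + 75)

Only n ≡ 3 (mod 5) is unaccounted for. Put n = 5v+3:
(5v+3)^5 + 10(5v+3)^2 + 19(5v+3) - 15 expands to 3125v^5 + 9375v^4 + 11250v^3 + 7000v^2 + 2420v + 375,
and factoring out 5 leaves 5(625v^5 + 1875v^4 + 2250v^3 + 1400v^2 + 484v + 75).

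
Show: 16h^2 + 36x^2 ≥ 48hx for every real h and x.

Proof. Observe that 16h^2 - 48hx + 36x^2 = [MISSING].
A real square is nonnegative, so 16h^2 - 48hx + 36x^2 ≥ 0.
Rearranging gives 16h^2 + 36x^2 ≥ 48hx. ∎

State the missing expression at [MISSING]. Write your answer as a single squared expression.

(4h - 6x)^2

The leading and trailing coefficients are 4^2 and 6^2, and 48 = 2·4·6, so the trinomial is (4h - 6x)^2.
Hence 16h^2 - 48hx + 36x^2 ≥ 0.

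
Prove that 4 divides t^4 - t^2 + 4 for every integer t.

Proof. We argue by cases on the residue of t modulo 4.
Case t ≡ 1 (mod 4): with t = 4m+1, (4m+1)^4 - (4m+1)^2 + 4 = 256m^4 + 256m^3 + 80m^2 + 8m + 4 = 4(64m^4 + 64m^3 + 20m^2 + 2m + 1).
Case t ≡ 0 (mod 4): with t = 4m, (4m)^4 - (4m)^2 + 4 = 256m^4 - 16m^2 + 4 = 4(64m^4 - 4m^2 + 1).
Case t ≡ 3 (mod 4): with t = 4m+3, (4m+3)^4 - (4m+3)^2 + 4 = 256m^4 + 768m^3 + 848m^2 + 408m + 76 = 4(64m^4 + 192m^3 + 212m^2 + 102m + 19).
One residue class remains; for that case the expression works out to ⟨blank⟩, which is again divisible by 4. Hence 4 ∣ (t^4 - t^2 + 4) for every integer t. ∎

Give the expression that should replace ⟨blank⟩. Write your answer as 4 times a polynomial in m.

4(64m^4 + 128m^3 + 92m^2 + 28m + 4)

The residues treated are {1, 0, 3}, so the missing case is t ≡ 2 (mod 4); write t = 4m+2.
Then (4m+2)^4 - (4m+2)^2 + 4 = 256m^4 + 512m^3 + 368m^2 + 112m + 16 = 4(64m^4 + 128m^3 + 92m^2 + 28m + 4).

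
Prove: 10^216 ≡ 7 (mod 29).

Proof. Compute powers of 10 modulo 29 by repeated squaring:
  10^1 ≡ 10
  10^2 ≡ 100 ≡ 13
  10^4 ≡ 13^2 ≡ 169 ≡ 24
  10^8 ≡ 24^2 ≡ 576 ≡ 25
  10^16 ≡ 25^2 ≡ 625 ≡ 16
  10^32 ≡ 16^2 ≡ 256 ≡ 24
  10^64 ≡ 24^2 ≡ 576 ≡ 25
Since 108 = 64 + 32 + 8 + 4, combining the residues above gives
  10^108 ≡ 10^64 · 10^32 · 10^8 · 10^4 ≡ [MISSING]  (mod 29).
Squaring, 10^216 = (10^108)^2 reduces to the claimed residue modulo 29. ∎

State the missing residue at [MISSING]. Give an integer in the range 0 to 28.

23

10^64 · 10^32 · 10^8 · 10^4 ≡ 25 · 24 · 25 · 24 = 360000.
360000 mod 29 = 23, so 10^108 ≡ 23 (mod 29).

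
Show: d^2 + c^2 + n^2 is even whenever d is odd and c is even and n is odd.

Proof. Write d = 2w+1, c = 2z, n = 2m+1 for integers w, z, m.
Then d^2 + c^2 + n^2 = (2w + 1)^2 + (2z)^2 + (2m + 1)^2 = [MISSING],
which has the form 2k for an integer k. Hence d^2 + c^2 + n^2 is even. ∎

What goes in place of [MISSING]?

2(2m^2 + 2m + 2w^2 + 2w + 2z^2 + 1)

Expanding: (2w + 1)^2 + (2z)^2 + (2m + 1)^2 = 4m^2 + 4m + 4w^2 + 4w + 4z^2 + 2.
Every term is even; pulling out the factor of 2 gives 2(2m^2 + 2m + 2w^2 + 2w + 2z^2 + 1).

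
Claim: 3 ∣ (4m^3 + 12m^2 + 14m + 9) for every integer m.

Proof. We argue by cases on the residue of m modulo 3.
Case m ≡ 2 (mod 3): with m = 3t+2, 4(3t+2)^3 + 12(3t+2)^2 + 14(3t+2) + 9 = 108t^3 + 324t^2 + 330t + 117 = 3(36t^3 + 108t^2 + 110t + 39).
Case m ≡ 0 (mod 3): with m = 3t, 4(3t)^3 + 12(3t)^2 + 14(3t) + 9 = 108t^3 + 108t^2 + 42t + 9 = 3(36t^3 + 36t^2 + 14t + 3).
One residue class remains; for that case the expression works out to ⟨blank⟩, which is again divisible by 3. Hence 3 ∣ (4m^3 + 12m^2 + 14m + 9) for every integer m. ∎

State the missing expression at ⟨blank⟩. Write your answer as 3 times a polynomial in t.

3(36t^3 + 72t^2 + 50t + 13)

Only m ≡ 1 (mod 3) is unaccounted for. Put m = 3t+1:
4(3t+1)^3 + 12(3t+1)^2 + 14(3t+1) + 9 expands to 108t^3 + 216t^2 + 150t + 39,
and factoring out 3 leaves 3(36t^3 + 72t^2 + 50t + 13).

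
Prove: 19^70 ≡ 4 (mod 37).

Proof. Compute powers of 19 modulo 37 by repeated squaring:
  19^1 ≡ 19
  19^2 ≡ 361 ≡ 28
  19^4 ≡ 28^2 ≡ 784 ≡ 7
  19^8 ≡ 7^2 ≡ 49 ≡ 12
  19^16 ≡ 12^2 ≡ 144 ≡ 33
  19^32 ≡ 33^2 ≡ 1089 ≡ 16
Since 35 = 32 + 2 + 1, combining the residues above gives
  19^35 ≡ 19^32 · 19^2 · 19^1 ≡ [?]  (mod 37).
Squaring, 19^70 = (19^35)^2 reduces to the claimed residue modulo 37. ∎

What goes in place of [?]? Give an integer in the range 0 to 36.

Multiply the listed residues: 16 · 28 · 19 = 448 → 8512.
Reducing modulo 37: 8512 = 230·37 + 2, so 19^35 ≡ 2.

2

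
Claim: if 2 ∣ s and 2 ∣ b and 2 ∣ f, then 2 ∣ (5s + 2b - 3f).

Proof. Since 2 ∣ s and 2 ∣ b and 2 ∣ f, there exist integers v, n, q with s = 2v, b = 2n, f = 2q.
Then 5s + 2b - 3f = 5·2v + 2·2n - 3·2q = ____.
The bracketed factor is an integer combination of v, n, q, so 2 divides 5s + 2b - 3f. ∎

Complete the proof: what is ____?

Pull the common 2 out of every term: 5·2v + 2·2n - 3·2q = 2(2n - 3q + 5v).
2n - 3q + 5v is an integer, which exhibits the divisibility.

2(2n - 3q + 5v)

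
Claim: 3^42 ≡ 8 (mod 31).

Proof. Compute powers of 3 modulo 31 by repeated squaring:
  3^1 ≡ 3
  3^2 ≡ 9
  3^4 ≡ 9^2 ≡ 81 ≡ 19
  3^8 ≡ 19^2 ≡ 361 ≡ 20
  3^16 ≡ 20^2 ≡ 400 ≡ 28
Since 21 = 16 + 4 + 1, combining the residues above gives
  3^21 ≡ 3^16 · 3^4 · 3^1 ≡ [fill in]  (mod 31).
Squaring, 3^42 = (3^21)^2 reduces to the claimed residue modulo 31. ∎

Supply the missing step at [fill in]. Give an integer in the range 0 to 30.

3^16 · 3^4 · 3^1 ≡ 28 · 19 · 3 = 1596.
1596 mod 31 = 15, so 3^21 ≡ 15 (mod 31).

15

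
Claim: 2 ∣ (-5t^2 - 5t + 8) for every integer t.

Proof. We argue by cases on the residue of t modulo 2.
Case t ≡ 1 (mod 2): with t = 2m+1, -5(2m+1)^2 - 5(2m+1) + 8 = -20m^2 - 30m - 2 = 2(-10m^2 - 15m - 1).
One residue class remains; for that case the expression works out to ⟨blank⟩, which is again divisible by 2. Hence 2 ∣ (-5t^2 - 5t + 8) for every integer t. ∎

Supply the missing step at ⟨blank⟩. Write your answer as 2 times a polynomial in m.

Only t ≡ 0 (mod 2) is unaccounted for. Put t = 2m:
-5(2m)^2 - 5(2m) + 8 expands to -20m^2 - 10m + 8,
and factoring out 2 leaves 2(-10m^2 - 5m + 4).

2(-10m^2 - 5m + 4)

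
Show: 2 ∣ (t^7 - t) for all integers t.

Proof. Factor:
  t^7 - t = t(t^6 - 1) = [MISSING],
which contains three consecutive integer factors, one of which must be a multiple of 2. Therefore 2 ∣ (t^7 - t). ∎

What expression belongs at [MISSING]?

t^6 - 1 = (t^2 - 1)(t^4 + t^2 + 1), and t^2 - 1 = (t-1)(t+1).
So t(t^6 - 1) = (t - 1)t(t + 1)(t^4 + t^2 + 1).

(t - 1)t(t + 1)(t^4 + t^2 + 1)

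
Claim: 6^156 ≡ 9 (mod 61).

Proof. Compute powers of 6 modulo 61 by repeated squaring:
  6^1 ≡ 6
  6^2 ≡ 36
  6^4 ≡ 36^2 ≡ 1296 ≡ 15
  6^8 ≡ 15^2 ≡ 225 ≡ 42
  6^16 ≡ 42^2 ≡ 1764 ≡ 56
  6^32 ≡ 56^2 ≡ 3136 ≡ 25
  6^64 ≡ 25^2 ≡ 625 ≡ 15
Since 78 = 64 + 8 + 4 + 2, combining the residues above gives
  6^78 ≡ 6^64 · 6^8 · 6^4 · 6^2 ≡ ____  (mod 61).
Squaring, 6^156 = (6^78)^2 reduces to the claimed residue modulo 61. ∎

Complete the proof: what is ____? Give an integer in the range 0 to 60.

6^64 · 6^8 · 6^4 · 6^2 ≡ 15 · 42 · 15 · 36 = 340200.
340200 mod 61 = 3, so 6^78 ≡ 3 (mod 61).

3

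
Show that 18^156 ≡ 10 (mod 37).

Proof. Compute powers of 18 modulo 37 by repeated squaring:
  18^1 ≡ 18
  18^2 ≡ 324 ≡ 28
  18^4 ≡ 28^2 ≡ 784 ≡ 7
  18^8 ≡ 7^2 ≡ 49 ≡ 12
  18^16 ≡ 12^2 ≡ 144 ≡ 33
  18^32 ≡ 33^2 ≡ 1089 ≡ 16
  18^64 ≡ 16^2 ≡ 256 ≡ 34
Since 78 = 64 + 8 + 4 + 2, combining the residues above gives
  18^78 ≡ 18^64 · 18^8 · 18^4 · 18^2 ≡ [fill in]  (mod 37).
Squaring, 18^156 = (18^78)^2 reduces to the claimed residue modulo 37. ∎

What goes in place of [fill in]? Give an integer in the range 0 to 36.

Multiply the listed residues: 34 · 12 · 7 · 28 = 408 → 2856 → 79968.
Reducing modulo 37: 79968 = 2161·37 + 11, so 18^78 ≡ 11.

11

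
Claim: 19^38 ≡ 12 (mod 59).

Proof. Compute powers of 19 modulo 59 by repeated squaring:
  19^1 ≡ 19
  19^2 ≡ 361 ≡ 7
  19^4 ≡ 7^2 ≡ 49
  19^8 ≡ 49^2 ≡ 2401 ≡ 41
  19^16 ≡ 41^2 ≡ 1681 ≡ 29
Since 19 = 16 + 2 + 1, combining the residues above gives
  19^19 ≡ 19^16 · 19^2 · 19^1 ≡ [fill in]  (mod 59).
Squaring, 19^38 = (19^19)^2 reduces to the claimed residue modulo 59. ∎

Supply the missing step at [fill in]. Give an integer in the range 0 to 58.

22

19^16 · 19^2 · 19^1 ≡ 29 · 7 · 19 = 3857.
3857 mod 59 = 22, so 19^19 ≡ 22 (mod 59).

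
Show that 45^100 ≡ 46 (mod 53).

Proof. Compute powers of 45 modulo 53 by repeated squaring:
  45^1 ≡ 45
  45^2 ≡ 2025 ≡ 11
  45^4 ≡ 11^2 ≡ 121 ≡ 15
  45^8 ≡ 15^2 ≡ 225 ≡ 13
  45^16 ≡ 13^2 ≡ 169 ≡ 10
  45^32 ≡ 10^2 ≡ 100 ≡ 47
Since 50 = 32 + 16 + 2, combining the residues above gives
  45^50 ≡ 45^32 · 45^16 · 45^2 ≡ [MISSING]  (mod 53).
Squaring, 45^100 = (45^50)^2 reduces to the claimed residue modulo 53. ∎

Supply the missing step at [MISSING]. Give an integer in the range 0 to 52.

29

Multiply the listed residues: 47 · 10 · 11 = 470 → 5170.
Reducing modulo 53: 5170 = 97·53 + 29, so 45^50 ≡ 29.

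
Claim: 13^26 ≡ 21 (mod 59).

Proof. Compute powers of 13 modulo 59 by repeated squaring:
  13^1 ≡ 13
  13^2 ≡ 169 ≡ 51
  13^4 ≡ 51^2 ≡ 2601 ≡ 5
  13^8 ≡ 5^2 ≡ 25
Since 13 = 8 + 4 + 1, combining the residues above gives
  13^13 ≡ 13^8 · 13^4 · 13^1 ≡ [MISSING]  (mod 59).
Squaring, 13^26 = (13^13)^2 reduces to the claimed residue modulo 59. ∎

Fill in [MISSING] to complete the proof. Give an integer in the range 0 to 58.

13^8 · 13^4 · 13^1 ≡ 25 · 5 · 13 = 1625.
1625 mod 59 = 32, so 13^13 ≡ 32 (mod 59).

32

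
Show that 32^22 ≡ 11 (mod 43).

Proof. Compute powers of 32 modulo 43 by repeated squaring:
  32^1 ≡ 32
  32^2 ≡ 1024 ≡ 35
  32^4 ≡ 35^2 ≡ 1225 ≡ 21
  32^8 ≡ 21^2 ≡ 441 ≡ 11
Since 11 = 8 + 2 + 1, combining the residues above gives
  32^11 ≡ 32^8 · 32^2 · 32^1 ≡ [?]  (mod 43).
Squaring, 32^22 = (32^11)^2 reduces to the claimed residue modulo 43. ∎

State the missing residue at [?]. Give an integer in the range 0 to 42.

22

Multiply the listed residues: 11 · 35 · 32 = 385 → 12320.
Reducing modulo 43: 12320 = 286·43 + 22, so 32^11 ≡ 22.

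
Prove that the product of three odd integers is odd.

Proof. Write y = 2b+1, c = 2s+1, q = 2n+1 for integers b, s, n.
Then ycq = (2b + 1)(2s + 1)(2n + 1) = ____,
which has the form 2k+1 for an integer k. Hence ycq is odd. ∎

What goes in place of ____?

2(4bns + 2bn + 2bs + b + 2ns + n + s) + 1

Expanding: (2b + 1)(2s + 1)(2n + 1) = 8bns + 4bn + 4bs + 2b + 4ns + 2n + 2s + 1.
Every term except the constant is even, so this is 2(4bns + 2bn + 2bs + b + 2ns + n + s) + 1,
and 4bns + 2bn + 2bs + b + 2ns + n + s ∈ ℤ gives the required form.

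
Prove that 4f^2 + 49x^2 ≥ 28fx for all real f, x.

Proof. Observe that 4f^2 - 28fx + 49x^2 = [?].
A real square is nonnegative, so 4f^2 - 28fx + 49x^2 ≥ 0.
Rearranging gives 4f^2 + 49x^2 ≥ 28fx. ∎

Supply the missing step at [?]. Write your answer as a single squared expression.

(2f - 7x)^2

4f^2 - 28fx + 49x^2 is a perfect-square trinomial: the outer terms are (2f)^2 and (7x)^2, and the cross term is -2·2f·7x.
So 4f^2 - 28fx + 49x^2 = (2f - 7x)^2 ≥ 0.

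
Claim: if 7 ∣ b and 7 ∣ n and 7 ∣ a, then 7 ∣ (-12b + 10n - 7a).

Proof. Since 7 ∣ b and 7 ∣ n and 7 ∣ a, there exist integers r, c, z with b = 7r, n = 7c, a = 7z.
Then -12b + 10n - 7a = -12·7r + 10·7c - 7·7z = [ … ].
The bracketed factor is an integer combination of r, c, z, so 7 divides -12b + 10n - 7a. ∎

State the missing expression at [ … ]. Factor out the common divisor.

Each term has a factor of 7: -12·7r + 10·7c - 7·7z = 7·(10c - 12r - 7z).
Since 10c - 12r - 7z is an integer, 7 ∣ (-12b + 10n - 7a).

7(10c - 12r - 7z)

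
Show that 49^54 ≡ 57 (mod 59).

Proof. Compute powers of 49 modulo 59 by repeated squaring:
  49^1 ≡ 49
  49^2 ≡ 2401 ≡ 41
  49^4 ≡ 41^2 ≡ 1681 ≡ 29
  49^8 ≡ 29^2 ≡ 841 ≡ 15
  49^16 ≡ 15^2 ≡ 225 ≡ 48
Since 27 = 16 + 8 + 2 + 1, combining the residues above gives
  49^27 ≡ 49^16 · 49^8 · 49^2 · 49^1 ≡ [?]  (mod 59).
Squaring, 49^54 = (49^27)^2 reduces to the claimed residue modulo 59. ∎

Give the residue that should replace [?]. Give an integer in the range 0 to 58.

36

49^16 · 49^8 · 49^2 · 49^1 ≡ 48 · 15 · 41 · 49 = 1446480.
1446480 mod 59 = 36, so 49^27 ≡ 36 (mod 59).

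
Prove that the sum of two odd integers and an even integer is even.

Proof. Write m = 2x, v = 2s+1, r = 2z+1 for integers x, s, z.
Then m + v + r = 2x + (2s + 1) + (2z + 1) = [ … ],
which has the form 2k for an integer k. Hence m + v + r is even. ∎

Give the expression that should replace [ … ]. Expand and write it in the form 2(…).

Expanding: 2x + (2s + 1) + (2z + 1) = 2s + 2x + 2z + 2.
Every term is even; pulling out the factor of 2 gives 2(s + x + z + 1).

2(s + x + z + 1)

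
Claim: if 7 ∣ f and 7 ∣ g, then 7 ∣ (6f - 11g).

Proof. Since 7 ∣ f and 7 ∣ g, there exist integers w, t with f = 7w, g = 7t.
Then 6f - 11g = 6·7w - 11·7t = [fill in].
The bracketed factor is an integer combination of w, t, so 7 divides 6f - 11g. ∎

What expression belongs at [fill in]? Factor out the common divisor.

Pull the common 7 out of every term: 6·7w - 11·7t = 7(-11t + 6w).
-11t + 6w is an integer, which exhibits the divisibility.

7(-11t + 6w)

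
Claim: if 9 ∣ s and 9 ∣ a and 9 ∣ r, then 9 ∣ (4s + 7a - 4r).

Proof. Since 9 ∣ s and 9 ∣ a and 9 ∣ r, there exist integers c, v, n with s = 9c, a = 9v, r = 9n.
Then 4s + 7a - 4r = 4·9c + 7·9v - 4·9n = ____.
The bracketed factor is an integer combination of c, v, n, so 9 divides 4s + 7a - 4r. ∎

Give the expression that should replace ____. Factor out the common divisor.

Pull the common 9 out of every term: 4·9c + 7·9v - 4·9n = 9(4c - 4n + 7v).
4c - 4n + 7v is an integer, which exhibits the divisibility.

9(4c - 4n + 7v)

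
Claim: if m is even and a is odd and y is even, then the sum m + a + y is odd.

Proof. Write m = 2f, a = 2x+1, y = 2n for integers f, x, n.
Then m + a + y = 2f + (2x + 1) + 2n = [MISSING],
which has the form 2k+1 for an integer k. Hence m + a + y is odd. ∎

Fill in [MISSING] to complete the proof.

2(f + n + x) + 1

Expanding: 2f + (2x + 1) + 2n = 2f + 2n + 2x + 1.
Every term except the constant is even, so this is 2(f + n + x) + 1,
and f + n + x ∈ ℤ gives the required form.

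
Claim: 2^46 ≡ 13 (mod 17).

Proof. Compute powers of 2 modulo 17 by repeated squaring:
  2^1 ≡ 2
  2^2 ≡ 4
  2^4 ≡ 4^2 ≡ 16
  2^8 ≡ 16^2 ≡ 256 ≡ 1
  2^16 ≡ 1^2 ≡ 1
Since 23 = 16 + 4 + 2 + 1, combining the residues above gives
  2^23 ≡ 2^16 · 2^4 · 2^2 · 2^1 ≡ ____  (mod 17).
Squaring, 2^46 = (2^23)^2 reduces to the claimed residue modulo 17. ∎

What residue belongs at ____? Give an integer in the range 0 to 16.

Multiply the listed residues: 1 · 16 · 4 · 2 = 16 → 64 → 128.
Reducing modulo 17: 128 = 7·17 + 9, so 2^23 ≡ 9.

9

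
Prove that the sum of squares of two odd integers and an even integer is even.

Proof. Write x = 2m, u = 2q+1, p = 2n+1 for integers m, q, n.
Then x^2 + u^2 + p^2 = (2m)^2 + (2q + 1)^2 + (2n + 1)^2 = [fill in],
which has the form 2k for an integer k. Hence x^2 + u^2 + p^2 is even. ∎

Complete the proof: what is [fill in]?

2(2m^2 + 2n^2 + 2n + 2q^2 + 2q + 1)

(2m)^2 + (2q + 1)^2 + (2n + 1)^2 = 4m^2 + 4n^2 + 4n + 4q^2 + 4q + 2
= 2(2m^2 + 2n^2 + 2n + 2q^2 + 2q + 1).
Since 2m^2 + 2n^2 + 2n + 2q^2 + 2q + 1 is an integer, the sum of squares is of the form 2k for an integer k.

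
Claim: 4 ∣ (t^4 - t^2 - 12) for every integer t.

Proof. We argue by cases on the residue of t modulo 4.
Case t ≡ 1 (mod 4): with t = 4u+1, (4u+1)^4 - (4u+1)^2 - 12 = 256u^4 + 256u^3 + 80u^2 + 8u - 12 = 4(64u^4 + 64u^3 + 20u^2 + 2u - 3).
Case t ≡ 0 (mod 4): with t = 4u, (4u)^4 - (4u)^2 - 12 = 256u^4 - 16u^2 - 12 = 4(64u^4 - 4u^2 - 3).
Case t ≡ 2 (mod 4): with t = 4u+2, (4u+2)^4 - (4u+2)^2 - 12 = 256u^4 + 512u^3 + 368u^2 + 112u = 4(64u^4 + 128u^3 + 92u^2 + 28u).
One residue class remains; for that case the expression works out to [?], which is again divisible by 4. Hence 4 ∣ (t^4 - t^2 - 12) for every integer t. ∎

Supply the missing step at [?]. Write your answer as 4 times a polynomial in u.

The residues treated are {1, 0, 2}, so the missing case is t ≡ 3 (mod 4); write t = 4u+3.
Then (4u+3)^4 - (4u+3)^2 - 12 = 256u^4 + 768u^3 + 848u^2 + 408u + 60 = 4(64u^4 + 192u^3 + 212u^2 + 102u + 15).

4(64u^4 + 192u^3 + 212u^2 + 102u + 15)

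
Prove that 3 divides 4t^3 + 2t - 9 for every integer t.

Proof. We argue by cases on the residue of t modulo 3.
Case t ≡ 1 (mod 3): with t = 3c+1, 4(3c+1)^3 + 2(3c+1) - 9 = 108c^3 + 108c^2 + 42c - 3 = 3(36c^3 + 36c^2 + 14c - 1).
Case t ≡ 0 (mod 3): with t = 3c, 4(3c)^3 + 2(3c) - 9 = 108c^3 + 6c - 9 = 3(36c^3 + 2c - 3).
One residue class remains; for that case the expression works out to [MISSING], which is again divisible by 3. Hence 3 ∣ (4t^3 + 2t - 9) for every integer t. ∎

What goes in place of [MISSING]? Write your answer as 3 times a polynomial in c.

The residues treated are {1, 0}, so the missing case is t ≡ 2 (mod 3); write t = 3c+2.
Then 4(3c+2)^3 + 2(3c+2) - 9 = 108c^3 + 216c^2 + 150c + 27 = 3(36c^3 + 72c^2 + 50c + 9).

3(36c^3 + 72c^2 + 50c + 9)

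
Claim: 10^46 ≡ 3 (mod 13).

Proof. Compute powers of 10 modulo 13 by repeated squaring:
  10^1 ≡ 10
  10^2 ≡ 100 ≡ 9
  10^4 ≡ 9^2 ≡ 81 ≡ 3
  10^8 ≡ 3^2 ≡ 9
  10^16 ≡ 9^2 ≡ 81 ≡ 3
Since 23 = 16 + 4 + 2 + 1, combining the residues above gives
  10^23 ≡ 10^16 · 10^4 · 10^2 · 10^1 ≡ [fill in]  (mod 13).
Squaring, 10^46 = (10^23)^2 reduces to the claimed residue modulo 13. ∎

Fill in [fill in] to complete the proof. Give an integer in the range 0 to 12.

10^16 · 10^4 · 10^2 · 10^1 ≡ 3 · 3 · 9 · 10 = 810.
810 mod 13 = 4, so 10^23 ≡ 4 (mod 13).

4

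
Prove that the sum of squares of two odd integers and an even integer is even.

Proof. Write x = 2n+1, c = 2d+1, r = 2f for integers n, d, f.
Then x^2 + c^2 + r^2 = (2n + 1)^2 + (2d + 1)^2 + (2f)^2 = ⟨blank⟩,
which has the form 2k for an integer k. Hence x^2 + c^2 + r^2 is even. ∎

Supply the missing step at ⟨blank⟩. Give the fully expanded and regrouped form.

Expanding: (2n + 1)^2 + (2d + 1)^2 + (2f)^2 = 4d^2 + 4d + 4f^2 + 4n^2 + 4n + 2.
Every term is even; pulling out the factor of 2 gives 2(2d^2 + 2d + 2f^2 + 2n^2 + 2n + 1).

2(2d^2 + 2d + 2f^2 + 2n^2 + 2n + 1)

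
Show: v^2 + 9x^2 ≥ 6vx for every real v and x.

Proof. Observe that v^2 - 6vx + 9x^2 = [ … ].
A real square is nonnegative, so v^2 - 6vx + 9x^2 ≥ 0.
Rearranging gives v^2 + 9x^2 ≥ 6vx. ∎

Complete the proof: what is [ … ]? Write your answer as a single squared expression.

(v - 3x)^2

The leading and trailing coefficients are 1^2 and 3^2, and 6 = 2·1·3, so the trinomial is (v - 3x)^2.
Hence v^2 - 6vx + 9x^2 ≥ 0.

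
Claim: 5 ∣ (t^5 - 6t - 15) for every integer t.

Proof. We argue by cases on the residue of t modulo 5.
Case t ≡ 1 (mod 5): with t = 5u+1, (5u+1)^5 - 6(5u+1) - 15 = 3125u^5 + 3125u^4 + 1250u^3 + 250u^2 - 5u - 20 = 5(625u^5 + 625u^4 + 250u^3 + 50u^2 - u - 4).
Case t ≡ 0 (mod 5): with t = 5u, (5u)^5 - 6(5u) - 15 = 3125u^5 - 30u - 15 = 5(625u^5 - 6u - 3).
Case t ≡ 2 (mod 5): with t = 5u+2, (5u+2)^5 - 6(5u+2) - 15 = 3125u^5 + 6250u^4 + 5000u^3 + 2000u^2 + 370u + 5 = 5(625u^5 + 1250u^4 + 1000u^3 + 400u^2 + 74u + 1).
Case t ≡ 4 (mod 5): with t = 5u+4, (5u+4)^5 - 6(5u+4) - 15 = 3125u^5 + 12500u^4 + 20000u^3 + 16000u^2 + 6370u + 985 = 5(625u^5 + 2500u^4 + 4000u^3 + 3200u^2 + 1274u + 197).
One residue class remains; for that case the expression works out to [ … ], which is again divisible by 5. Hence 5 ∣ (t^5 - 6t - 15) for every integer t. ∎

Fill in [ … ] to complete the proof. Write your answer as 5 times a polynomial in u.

The residues treated are {1, 0, 2, 4}, so the missing case is t ≡ 3 (mod 5); write t = 5u+3.
Then (5u+3)^5 - 6(5u+3) - 15 = 3125u^5 + 9375u^4 + 11250u^3 + 6750u^2 + 1995u + 210 = 5(625u^5 + 1875u^4 + 2250u^3 + 1350u^2 + 399u + 42).

5(625u^5 + 1875u^4 + 2250u^3 + 1350u^2 + 399u + 42)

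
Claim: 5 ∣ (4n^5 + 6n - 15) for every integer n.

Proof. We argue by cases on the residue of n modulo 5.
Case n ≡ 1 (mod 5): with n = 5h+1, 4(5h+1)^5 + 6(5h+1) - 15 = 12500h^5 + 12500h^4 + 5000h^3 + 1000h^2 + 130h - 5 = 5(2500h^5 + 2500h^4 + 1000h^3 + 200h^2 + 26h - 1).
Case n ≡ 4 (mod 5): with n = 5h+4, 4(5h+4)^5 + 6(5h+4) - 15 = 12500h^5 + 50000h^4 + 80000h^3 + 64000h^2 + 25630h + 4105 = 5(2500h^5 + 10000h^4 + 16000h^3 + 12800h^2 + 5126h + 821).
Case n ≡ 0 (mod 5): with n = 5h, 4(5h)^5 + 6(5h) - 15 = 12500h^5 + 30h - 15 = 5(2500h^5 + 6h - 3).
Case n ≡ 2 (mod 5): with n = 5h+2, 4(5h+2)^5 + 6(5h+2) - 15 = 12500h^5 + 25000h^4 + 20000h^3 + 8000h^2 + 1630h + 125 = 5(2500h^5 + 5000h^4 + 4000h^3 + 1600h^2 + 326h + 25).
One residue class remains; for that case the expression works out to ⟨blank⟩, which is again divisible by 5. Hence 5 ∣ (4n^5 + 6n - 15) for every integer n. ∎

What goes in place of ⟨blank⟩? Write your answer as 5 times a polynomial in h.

5(2500h^5 + 7500h^4 + 9000h^3 + 5400h^2 + 1626h + 195)

Only n ≡ 3 (mod 5) is unaccounted for. Put n = 5h+3:
4(5h+3)^5 + 6(5h+3) - 15 expands to 12500h^5 + 37500h^4 + 45000h^3 + 27000h^2 + 8130h + 975,
and factoring out 5 leaves 5(2500h^5 + 7500h^4 + 9000h^3 + 5400h^2 + 1626h + 195).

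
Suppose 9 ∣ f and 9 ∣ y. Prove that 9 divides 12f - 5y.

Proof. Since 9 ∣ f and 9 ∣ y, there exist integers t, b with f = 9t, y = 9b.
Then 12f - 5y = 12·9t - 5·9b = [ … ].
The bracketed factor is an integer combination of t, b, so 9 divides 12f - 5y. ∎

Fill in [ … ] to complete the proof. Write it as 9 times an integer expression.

Each term has a factor of 9: 12·9t - 5·9b = 9·(-5b + 12t).
Since -5b + 12t is an integer, 9 ∣ (12f - 5y).

9(-5b + 12t)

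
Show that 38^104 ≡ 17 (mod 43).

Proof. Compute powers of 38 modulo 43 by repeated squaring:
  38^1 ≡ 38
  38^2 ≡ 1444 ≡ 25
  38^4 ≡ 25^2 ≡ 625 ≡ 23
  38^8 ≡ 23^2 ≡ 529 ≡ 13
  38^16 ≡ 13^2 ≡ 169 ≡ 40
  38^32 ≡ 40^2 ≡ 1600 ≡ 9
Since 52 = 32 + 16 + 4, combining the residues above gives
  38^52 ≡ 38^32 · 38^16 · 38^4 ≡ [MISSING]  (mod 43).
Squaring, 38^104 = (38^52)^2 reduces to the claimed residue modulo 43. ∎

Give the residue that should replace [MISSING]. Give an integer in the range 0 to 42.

24

38^32 · 38^16 · 38^4 ≡ 9 · 40 · 23 = 8280.
8280 mod 43 = 24, so 38^52 ≡ 24 (mod 43).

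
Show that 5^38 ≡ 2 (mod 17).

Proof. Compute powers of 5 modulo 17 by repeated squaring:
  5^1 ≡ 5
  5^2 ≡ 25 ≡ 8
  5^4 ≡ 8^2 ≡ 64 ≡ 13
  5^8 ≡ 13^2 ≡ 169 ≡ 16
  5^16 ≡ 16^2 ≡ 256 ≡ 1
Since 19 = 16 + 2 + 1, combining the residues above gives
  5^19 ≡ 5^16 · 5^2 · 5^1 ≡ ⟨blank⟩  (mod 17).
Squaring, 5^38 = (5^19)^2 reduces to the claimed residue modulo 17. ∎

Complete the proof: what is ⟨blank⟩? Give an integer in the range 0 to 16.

Multiply the listed residues: 1 · 8 · 5 = 8 → 40.
Reducing modulo 17: 40 = 2·17 + 6, so 5^19 ≡ 6.

6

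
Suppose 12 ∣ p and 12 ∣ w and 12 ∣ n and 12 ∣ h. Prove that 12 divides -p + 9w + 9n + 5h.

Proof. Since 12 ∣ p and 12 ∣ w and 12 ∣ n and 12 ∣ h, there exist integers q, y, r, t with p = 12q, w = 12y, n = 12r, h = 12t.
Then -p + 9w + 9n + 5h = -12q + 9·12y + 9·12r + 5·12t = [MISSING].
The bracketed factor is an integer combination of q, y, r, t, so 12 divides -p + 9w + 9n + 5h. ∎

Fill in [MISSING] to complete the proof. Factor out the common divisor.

12(-q + 9r + 5t + 9y)

Pull the common 12 out of every term: -12q + 9·12y + 9·12r + 5·12t = 12(-q + 9r + 5t + 9y).
-q + 9r + 5t + 9y is an integer, which exhibits the divisibility.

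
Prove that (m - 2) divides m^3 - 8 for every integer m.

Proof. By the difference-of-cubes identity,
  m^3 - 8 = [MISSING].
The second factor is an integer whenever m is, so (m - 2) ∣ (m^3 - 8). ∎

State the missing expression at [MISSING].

Polynomial division of m^3 - 8 by m - 2 leaves remainder 0 and quotient m^2 + 2m + 4.
Hence m^3 - 8 = (m - 2)(m^2 + 2m + 4).

(m - 2)(m^2 + 2m + 4)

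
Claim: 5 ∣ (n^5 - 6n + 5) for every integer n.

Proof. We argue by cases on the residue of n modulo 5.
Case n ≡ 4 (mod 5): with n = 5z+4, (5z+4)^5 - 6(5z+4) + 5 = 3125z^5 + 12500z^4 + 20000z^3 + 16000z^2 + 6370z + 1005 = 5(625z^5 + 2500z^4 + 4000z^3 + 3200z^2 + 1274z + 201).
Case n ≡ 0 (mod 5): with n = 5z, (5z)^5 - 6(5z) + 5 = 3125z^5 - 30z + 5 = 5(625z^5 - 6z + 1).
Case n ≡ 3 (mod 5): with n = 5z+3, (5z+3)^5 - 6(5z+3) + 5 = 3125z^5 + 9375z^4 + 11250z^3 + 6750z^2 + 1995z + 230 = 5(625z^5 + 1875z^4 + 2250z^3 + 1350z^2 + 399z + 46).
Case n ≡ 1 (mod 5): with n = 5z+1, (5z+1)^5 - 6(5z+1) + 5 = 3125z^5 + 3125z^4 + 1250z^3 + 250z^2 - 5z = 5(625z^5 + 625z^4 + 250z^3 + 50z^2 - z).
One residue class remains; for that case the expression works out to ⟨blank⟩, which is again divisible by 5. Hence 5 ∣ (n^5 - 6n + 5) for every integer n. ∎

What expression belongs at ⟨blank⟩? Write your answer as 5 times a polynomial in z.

5(625z^5 + 1250z^4 + 1000z^3 + 400z^2 + 74z + 5)

Only n ≡ 2 (mod 5) is unaccounted for. Put n = 5z+2:
(5z+2)^5 - 6(5z+2) + 5 expands to 3125z^5 + 6250z^4 + 5000z^3 + 2000z^2 + 370z + 25,
and factoring out 5 leaves 5(625z^5 + 1250z^4 + 1000z^3 + 400z^2 + 74z + 5).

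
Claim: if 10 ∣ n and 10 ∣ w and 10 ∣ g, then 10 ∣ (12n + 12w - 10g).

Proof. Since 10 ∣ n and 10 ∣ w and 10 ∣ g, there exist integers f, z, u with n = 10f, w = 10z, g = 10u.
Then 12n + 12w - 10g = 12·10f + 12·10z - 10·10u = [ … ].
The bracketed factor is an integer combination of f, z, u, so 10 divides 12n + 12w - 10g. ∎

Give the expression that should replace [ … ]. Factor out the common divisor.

10(12f - 10u + 12z)

Each term has a factor of 10: 12·10f + 12·10z - 10·10u = 10·(12f - 10u + 12z).
Since 12f - 10u + 12z is an integer, 10 ∣ (12n + 12w - 10g).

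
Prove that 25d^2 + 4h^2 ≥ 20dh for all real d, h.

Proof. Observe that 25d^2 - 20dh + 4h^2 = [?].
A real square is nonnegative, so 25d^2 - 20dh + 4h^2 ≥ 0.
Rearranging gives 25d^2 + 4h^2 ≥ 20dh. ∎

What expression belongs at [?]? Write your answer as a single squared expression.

The leading and trailing coefficients are 5^2 and 2^2, and 20 = 2·5·2, so the trinomial is (5d - 2h)^2.
Hence 25d^2 - 20dh + 4h^2 ≥ 0.

(5d - 2h)^2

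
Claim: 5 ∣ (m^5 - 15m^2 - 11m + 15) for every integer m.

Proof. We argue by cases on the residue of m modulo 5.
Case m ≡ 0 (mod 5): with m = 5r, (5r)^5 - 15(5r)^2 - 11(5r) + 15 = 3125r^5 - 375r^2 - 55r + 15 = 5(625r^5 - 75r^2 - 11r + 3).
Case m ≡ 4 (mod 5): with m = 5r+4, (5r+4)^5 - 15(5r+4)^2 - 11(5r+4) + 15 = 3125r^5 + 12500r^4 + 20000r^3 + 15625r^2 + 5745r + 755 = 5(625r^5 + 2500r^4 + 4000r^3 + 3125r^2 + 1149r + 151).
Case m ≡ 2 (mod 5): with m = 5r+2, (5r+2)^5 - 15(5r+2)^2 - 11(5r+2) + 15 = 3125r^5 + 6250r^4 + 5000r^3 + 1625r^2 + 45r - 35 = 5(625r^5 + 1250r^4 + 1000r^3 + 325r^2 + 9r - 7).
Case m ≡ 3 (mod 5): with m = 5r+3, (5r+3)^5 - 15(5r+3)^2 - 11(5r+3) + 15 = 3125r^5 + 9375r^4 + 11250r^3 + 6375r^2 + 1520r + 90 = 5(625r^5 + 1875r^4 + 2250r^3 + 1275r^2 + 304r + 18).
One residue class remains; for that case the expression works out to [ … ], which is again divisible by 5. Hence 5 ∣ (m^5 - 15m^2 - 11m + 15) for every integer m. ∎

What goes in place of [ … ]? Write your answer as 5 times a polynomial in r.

5(625r^5 + 625r^4 + 250r^3 - 25r^2 - 36r - 2)

The residues treated are {0, 4, 2, 3}, so the missing case is m ≡ 1 (mod 5); write m = 5r+1.
Then (5r+1)^5 - 15(5r+1)^2 - 11(5r+1) + 15 = 3125r^5 + 3125r^4 + 1250r^3 - 125r^2 - 180r - 10 = 5(625r^5 + 625r^4 + 250r^3 - 25r^2 - 36r - 2).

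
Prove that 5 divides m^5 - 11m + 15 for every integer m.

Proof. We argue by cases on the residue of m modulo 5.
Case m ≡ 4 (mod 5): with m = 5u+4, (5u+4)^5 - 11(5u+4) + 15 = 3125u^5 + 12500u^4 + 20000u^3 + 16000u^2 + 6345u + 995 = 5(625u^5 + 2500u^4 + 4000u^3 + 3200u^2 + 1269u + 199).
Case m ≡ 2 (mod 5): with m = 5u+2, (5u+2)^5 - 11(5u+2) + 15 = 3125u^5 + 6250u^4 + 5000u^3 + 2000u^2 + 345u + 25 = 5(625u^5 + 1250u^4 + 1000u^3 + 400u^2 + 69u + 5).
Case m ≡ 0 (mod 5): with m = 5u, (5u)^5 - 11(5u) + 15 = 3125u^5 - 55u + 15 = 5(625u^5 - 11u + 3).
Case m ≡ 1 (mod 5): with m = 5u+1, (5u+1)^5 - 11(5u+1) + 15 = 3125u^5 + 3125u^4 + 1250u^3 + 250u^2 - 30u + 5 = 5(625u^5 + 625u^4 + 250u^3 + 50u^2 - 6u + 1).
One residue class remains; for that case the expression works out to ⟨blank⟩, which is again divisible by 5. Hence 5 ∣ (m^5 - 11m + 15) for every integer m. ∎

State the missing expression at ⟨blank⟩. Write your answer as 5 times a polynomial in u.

The residues treated are {4, 2, 0, 1}, so the missing case is m ≡ 3 (mod 5); write m = 5u+3.
Then (5u+3)^5 - 11(5u+3) + 15 = 3125u^5 + 9375u^4 + 11250u^3 + 6750u^2 + 1970u + 225 = 5(625u^5 + 1875u^4 + 2250u^3 + 1350u^2 + 394u + 45).

5(625u^5 + 1875u^4 + 2250u^3 + 1350u^2 + 394u + 45)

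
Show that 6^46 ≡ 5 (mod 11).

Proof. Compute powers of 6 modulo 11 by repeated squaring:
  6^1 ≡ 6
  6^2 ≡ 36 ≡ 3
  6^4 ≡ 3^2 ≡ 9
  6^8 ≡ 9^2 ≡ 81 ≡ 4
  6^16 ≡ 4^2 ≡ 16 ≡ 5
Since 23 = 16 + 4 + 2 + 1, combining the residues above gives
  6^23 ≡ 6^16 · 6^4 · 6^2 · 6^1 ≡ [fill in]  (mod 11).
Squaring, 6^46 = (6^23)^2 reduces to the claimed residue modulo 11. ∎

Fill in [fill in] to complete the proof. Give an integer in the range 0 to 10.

7

6^16 · 6^4 · 6^2 · 6^1 ≡ 5 · 9 · 3 · 6 = 810.
810 mod 11 = 7, so 6^23 ≡ 7 (mod 11).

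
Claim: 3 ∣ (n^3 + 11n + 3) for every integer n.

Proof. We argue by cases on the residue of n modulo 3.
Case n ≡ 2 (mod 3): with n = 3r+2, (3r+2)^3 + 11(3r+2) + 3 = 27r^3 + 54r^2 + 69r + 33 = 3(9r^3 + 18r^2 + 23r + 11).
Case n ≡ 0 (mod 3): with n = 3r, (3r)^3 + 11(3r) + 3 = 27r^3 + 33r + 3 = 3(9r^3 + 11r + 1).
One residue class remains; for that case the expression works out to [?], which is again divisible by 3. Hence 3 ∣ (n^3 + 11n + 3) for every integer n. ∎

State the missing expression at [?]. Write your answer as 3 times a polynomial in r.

3(9r^3 + 9r^2 + 14r + 5)

The residues treated are {2, 0}, so the missing case is n ≡ 1 (mod 3); write n = 3r+1.
Then (3r+1)^3 + 11(3r+1) + 3 = 27r^3 + 27r^2 + 42r + 15 = 3(9r^3 + 9r^2 + 14r + 5).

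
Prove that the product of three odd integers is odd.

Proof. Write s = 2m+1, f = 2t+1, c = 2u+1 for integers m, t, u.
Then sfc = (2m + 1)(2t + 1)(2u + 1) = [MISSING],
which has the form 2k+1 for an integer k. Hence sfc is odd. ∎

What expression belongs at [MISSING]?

2(4mtu + 2mt + 2mu + m + 2tu + t + u) + 1

(2m + 1)(2t + 1)(2u + 1) = 8mtu + 4mt + 4mu + 2m + 4tu + 2t + 2u + 1
= 2(4mtu + 2mt + 2mu + m + 2tu + t + u) + 1.
Since 4mtu + 2mt + 2mu + m + 2tu + t + u is an integer, the product is of the form 2k+1 for an integer k.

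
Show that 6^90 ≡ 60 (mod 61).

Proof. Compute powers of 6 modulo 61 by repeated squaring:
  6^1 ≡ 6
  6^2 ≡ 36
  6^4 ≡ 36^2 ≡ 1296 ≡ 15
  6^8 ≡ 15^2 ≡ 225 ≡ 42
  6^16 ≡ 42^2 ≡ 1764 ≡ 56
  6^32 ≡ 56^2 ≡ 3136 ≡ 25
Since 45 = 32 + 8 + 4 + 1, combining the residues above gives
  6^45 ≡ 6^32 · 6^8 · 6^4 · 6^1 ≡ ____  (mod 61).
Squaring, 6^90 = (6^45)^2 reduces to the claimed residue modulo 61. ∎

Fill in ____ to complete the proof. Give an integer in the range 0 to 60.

11

6^32 · 6^8 · 6^4 · 6^1 ≡ 25 · 42 · 15 · 6 = 94500.
94500 mod 61 = 11, so 6^45 ≡ 11 (mod 61).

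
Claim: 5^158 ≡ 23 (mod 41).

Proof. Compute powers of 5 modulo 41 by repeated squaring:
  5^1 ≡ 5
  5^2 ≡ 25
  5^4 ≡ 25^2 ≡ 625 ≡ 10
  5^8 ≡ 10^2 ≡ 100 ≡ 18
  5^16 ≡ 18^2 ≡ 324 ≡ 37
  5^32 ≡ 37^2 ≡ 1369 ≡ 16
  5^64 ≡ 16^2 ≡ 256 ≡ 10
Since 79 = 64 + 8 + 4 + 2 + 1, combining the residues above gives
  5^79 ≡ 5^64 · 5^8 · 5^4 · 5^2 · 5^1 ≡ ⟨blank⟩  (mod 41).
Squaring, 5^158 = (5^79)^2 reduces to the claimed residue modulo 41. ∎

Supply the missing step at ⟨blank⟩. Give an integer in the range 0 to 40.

33

5^64 · 5^8 · 5^4 · 5^2 · 5^1 ≡ 10 · 18 · 10 · 25 · 5 = 225000.
225000 mod 41 = 33, so 5^79 ≡ 33 (mod 41).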